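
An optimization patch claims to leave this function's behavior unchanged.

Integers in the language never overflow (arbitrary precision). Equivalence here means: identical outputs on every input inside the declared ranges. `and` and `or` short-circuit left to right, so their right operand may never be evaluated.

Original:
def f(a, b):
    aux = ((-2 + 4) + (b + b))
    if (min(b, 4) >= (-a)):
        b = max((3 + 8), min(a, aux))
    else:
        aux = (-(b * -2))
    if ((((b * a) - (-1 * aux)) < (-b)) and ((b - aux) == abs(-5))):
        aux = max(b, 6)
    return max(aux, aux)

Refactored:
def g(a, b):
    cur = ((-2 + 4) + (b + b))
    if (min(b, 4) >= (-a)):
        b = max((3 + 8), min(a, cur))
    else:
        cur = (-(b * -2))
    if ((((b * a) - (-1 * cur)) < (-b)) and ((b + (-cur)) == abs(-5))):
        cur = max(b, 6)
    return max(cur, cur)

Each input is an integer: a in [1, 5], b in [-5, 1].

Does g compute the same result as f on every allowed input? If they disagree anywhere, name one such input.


Changes here: local variable names differ, plus arithmetic usage differs; the full 35-point sweep finds no disagreement.
verdict: equivalent


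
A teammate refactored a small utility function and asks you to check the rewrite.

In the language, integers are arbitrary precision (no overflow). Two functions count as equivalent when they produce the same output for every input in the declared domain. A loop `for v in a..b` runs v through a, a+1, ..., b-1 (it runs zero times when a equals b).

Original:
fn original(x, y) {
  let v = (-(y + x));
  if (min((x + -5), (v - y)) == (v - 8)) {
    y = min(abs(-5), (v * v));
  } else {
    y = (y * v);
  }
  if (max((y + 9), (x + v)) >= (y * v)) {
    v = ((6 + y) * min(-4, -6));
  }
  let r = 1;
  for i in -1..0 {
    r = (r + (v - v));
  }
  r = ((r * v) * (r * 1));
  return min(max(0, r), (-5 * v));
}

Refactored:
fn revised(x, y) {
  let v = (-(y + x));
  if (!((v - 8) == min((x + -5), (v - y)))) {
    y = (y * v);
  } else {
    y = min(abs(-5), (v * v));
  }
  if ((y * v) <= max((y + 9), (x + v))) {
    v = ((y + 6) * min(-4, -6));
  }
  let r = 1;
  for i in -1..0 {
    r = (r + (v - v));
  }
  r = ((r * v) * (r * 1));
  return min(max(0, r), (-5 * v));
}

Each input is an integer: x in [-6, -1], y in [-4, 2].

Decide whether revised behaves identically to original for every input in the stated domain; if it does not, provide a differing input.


Comparing the listings, the differences include: comparison usage differs; also boolean connective usage differs.
One worked example (x=-3, y=-2) — original: v becomes 5; next (min((x + -5), (v - y)) == (v - 8)) evaluates to false; next y becomes -10; next (max((y + 9), (x + v)) >= (y * v)) evaluates to true; next v becomes 24; next r becomes 1; next at i=-1:; next r becomes 1; next r becomes 24; next final value -120; revised: v becomes 5; next (!((v - 8) == min((x + -5), (v - y)))) evaluates to true; next y becomes -10; next ((y * v) <= max((y + 9), (x + v))) evaluates to true; next v becomes 24; next r becomes 1; next at i=-1:; next r becomes 1; next r becomes 24; next final value -120; agreement on -120.
An exhaustive pass over the 42 declared inputs shows identical outputs.
verdict: equivalent


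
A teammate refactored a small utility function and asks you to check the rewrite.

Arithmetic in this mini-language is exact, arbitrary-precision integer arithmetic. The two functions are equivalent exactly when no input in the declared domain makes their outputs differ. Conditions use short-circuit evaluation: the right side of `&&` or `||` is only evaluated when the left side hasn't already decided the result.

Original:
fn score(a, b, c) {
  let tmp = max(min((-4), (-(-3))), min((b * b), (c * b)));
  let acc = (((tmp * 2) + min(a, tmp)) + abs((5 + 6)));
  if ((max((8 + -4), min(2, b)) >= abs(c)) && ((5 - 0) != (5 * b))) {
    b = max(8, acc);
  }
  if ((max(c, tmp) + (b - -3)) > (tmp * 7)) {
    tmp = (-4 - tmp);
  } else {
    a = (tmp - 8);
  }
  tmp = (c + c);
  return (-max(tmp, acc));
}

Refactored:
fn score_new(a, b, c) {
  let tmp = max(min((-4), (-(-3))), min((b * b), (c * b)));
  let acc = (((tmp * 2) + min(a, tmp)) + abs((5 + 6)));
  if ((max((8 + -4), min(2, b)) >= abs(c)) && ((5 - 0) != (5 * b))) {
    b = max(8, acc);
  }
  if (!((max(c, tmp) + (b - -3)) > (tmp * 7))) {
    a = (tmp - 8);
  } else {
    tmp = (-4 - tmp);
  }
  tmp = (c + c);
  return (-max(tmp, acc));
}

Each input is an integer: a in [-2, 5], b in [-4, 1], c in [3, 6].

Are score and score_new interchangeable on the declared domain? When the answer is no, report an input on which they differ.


The two versions differ — the changes include boolean connective usage differs.
As a probe, take a=4, b=0, c=6: score runs tmp = 0; acc = 11; ((max((8 + -4), min(2, b)) >= abs(c)) && ((5 - 0) != (5 * b))) -> false; ((max(c, tmp) + (b - -3)) > (tmp * 7)) -> true; tmp = -4; tmp = 12; return -12; score_new runs tmp = 0; acc = 11; ((max((8 + -4), min(2, b)) >= abs(c)) && ((5 - 0) != (5 * b))) -> false; (!((max(c, tmp) + (b - -3)) > (tmp * 7))) -> false; tmp = -4; tmp = 12; return -12; both end at -12.
Every one of the 192 inputs gives matching results.
verdict: equivalent


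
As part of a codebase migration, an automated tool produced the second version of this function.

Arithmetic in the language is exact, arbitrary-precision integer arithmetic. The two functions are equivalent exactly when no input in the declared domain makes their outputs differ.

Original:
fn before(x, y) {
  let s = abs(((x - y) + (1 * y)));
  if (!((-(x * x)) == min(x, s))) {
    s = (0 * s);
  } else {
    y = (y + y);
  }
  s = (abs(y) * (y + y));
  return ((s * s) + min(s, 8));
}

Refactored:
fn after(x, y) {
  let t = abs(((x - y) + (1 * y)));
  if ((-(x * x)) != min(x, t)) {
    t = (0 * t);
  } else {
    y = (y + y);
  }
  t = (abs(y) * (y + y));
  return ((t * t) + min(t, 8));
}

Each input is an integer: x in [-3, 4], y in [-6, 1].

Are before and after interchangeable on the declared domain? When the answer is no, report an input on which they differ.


The two versions differ — the changes include boolean connective usage differs; local variable names differ; comparison usage differs.
Spot check at x=-2, y=-2 — before: s = 2; (!((-(x * x)) == min(x, s))) -> true; s = 0; s = -8; return 56. after: t = 2; ((-(x * x)) != min(x, t)) -> true; t = 0; t = -8; return 56. Both give 56.
Checked all 64 inputs in the declared domain: the outputs agree on every one.
verdict: equivalent


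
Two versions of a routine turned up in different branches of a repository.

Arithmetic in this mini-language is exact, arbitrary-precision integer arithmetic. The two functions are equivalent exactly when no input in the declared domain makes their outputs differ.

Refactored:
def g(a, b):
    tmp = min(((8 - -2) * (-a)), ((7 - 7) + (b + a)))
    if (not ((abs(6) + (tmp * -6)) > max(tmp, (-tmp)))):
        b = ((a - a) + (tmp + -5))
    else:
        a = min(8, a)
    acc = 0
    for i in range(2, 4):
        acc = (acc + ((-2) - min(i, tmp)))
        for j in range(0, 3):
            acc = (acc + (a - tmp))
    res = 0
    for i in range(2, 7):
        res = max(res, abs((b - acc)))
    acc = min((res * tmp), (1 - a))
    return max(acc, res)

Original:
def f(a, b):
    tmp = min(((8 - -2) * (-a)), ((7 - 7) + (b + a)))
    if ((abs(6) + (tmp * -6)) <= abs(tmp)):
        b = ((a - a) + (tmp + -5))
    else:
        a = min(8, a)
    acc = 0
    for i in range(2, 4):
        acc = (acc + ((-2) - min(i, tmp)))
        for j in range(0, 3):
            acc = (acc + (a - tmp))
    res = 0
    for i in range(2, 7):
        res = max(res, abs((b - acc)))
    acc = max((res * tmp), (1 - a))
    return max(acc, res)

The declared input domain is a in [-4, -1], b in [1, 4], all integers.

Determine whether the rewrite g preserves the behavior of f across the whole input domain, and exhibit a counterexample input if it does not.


Try a=-2, b=4.
f: tmp := 2 | ((abs(6) + (tmp * -6)) <= abs(tmp)): true | b := -3 | acc := 0 | iter i=2: | acc := -4 | iter j=0: | acc := -8 | iter j=1: | acc := -12 | iter j=2: | acc := -16 | iter i=3: | acc := -20 | iter j=0: | acc := -24 | iter j=1: | acc := -28 | iter j=2: | acc := -32 | res := 0 | iter i=2: | res := 29 | iter i=3: | res := 29 | iter i=4: | res := 29 | iter i=5: | res := 29 | iter i=6: | res := 29 | acc := 58 | result 58
g: tmp := 2 | (not ((abs(6) + (tmp * -6)) > max(tmp, (-tmp)))): true | b := -3 | acc := 0 | iter i=2: | acc := -4 | iter j=0: | acc := -8 | iter j=1: | acc := -12 | iter j=2: | acc := -16 | iter i=3: | acc := -20 | iter j=0: | acc := -24 | iter j=1: | acc := -28 | iter j=2: | acc := -32 | res := 0 | iter i=2: | res := 29 | iter i=3: | res := 29 | iter i=4: | res := 29 | iter i=5: | res := 29 | iter i=6: | res := 29 | acc := 3 | result 29
58 against 29: the behavior changed.
verdict: not equivalent; witness: a=-2, b=4


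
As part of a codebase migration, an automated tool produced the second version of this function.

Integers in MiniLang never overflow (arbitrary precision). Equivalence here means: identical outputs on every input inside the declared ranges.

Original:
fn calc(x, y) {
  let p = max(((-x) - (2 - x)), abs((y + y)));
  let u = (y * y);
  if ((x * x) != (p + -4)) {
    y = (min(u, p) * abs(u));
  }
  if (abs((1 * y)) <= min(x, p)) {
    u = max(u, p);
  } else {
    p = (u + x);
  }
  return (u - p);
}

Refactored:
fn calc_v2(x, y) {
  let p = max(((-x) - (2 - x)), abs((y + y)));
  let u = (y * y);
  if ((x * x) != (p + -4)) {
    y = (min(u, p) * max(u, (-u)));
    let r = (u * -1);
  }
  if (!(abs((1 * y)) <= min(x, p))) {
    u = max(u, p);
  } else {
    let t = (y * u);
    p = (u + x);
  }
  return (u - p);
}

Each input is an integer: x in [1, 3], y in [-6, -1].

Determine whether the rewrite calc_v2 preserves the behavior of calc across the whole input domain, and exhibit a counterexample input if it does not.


Evaluate both at x=1, y=-6.
calc: p := 12 | u := 36 | ((x * x) != (p + -4)): true | y := 432 | (abs((1 * y)) <= min(x, p)): false | p := 37 | result -1
calc_v2: p := 12 | u := 36 | ((x * x) != (p + -4)): true | y := 432 | r := -36 | (!(abs((1 * y)) <= min(x, p))): true | u := 36 | result 24
-1 and 24 differ, so these are not the same function on this domain.
verdict: not equivalent; witness: x=1, y=-6


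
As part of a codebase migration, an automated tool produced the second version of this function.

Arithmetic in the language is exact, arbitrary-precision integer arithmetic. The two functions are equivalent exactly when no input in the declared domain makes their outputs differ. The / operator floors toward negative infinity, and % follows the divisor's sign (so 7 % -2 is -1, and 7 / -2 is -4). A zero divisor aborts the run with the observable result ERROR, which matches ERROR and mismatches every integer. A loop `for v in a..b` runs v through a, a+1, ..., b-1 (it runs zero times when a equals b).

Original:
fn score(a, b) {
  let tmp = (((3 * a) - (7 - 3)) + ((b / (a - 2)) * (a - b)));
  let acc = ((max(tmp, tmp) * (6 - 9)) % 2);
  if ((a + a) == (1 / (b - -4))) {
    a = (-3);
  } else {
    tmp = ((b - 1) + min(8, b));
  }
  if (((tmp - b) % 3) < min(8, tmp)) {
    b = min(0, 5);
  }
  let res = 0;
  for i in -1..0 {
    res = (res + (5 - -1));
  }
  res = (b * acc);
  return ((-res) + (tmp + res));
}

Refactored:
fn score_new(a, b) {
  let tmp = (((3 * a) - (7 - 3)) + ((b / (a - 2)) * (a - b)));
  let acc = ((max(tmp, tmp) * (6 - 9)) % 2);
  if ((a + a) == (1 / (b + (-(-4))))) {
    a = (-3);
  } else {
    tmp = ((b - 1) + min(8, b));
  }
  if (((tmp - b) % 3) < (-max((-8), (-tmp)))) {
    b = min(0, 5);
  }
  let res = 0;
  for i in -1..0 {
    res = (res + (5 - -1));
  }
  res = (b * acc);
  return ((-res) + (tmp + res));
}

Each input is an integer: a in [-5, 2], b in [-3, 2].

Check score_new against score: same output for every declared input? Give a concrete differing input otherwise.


Side by side, the visible changes include: arithmetic usage differs, and min/max/abs usage differs.
Spot check at a=0, b=2 — score: tmp := -2 | acc := 0 | ((a + a) == (1 / (b - -4))): true | a := -3 | (((tmp - b) % 3) < min(8, tmp)): false | res := 0 | iter i=-1: | res := 6 | res := 0 | result -2. score_new: tmp := -2 | acc := 0 | ((a + a) == (1 / (b + (-(-4))))): true | a := -3 | (((tmp - b) % 3) < (-max((-8), (-tmp)))): false | res := 0 | iter i=-1: | res := 6 | res := 0 | result -2. Both give -2.
Every one of the 48 inputs gives matching results.
verdict: equivalent


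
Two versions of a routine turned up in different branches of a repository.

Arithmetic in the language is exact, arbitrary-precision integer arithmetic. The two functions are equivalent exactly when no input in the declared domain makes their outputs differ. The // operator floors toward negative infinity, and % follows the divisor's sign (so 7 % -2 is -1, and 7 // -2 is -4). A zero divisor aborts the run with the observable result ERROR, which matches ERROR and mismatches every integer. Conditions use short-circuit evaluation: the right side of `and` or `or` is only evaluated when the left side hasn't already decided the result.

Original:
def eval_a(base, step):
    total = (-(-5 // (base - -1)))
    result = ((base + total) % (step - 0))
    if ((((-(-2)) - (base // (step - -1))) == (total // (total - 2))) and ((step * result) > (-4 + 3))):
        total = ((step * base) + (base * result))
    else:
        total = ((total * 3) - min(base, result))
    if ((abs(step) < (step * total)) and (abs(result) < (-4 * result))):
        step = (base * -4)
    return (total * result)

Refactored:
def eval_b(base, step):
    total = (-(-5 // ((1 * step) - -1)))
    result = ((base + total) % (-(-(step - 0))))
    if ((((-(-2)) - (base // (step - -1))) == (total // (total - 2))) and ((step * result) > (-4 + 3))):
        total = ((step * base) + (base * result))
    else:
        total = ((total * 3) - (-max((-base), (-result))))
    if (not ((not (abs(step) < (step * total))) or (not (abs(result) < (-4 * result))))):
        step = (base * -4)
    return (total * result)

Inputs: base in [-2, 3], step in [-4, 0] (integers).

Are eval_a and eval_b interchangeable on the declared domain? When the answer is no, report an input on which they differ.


Consider the input base=-2, step=-4.
eval_a: total := -5 | result := -3 | ((((-(-2)) - (base // (step - -1))) == (total // (total - 2))) and ((step * result) > (-4 + 3))): false | total := -12 | ((abs(step) < (step * total)) and (abs(result) < (-4 * result))): true | step := 8 | result 36
eval_b: total := -1 | result := -3 | ((((-(-2)) - (base // (step - -1))) == (total // (total - 2))) and ((step * result) > (-4 + 3))): false | total := 0 | (not ((not (abs(step) < (step * total))) or (not (abs(result) < (-4 * result))))): false | result 0
36 against 0: the behavior changed.
verdict: not equivalent; witness: base=-2, step=-4


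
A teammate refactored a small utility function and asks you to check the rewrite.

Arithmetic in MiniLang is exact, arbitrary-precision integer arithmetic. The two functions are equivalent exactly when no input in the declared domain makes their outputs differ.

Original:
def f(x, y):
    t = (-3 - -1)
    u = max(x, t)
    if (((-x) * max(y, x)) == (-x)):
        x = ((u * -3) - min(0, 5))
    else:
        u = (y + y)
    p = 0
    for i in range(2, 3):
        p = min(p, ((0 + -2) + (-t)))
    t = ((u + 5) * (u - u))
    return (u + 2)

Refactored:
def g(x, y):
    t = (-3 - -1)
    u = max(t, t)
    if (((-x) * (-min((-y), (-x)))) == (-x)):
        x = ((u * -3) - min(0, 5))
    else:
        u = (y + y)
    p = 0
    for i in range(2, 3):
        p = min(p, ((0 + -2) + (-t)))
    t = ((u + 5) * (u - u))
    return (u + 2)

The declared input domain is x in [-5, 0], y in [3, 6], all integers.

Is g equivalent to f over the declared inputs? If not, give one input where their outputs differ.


x=0, y=3 yields 2 from f but 0 from g.
verdict: not equivalent; witness: x=0, y=3


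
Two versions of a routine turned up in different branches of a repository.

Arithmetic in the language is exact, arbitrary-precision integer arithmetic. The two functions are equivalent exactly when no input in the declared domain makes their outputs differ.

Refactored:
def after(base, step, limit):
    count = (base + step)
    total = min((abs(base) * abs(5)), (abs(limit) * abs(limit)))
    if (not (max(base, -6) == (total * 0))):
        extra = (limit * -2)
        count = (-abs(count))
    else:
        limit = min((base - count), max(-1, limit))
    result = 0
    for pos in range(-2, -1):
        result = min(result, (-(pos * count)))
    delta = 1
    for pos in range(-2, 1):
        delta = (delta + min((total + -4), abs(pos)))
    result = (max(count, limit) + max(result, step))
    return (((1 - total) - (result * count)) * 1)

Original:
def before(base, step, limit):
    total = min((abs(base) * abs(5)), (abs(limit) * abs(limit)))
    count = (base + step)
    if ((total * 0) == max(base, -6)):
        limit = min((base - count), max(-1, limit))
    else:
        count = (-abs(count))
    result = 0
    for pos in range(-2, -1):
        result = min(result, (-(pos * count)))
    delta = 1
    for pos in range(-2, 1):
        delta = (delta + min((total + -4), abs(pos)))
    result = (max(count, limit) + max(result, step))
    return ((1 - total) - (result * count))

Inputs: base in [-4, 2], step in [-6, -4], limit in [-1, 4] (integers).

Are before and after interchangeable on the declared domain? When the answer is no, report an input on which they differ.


Changes here: statement counts differ; also constant usage differs; also local variable names differ; also arithmetic usage differs; also boolean connective usage differs; the full 126-point sweep finds no disagreement.
verdict: equivalent


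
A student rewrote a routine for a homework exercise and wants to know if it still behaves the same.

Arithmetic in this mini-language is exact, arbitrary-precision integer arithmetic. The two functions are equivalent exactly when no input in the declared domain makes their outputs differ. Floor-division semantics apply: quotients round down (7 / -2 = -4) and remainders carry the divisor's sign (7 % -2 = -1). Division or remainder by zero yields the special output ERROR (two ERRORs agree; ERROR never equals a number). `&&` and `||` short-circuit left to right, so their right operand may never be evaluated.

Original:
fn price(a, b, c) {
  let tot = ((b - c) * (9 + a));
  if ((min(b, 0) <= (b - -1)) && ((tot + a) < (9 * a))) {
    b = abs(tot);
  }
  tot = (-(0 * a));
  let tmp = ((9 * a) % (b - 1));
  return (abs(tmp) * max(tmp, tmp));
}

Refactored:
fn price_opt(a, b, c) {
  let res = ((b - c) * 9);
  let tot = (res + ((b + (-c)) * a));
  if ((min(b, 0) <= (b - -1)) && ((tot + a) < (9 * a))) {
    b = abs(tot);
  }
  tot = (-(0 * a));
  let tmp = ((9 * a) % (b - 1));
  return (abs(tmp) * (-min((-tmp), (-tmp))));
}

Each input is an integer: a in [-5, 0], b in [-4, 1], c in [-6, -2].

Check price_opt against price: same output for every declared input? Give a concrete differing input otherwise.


Side by side, the visible changes include: arithmetic usage differs; min/max/abs usage differs; local variable names differ; statement counts differ.
Tracing a=-3, b=-1, c=-2: price: tot = 6; ((min(b, 0) <= (b - -1)) && ((tot + a) < (9 * a))) -> false; tot = 0; tmp = -1; return -1 | price_opt: res = 9; tot = 6; ((min(b, 0) <= (b - -1)) && ((tot + a) < (9 * a))) -> false; tot = 0; tmp = -1; return -1 — matching result -1.
Checked all 180 inputs in the declared domain: the outputs agree on every one.
verdict: equivalent


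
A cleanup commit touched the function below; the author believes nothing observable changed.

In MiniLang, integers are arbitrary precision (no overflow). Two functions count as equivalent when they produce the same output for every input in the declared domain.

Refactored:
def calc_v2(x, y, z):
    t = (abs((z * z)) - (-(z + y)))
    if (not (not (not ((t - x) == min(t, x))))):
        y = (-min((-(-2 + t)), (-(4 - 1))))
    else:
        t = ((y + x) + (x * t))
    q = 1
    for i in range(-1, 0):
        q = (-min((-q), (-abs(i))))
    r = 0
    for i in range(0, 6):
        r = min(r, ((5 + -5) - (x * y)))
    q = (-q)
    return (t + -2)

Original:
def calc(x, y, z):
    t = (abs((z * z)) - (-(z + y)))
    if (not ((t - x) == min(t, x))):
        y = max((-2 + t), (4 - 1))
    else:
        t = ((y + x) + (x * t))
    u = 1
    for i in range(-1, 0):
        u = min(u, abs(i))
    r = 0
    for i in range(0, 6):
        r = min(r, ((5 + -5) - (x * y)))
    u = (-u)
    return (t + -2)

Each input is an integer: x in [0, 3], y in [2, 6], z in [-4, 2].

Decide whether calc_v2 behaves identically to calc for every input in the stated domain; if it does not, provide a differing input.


Equivalent. There is a behavioral-looking edit here, yet the outcome never shifts on this domain.
Across all 140 domain points the two functions coincide.
One worked example (x=2, y=2, z=2) — calc: t = 8; (not ((t - x) == min(t, x))) -> true; y = 6; u = 1; [i=-1]; u = 1; r = 0; [i=0]; r = -12; [i=1]; r = -12; [i=2]; r = -12; [i=3]; r = -12; [i=4]; r = -12; [i=5]; r = -12; u = -1; return 6; calc_v2: t = 8; (not (not (not ((t - x) == min(t, x))))) -> true; y = 6; q = 1; [i=-1]; q = 1; r = 0; [i=0]; r = -12; [i=1]; r = -12; [i=2]; r = -12; [i=3]; r = -12; [i=4]; r = -12; [i=5]; r = -12; q = -1; return 6; agreement on 6.
verdict: equivalent


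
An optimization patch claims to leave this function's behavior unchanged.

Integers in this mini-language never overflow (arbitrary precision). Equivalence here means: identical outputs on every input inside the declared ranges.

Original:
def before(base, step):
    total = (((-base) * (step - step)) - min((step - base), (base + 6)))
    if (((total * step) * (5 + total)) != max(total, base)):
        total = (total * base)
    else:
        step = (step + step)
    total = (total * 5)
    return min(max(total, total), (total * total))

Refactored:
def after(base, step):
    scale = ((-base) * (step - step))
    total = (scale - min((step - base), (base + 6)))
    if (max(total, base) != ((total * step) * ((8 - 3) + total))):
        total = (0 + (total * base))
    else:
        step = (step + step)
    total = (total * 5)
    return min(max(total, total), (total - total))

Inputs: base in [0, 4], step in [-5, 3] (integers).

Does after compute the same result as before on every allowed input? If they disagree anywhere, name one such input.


These are not equivalent — on base=1, step=-5 the outputs split (30 vs 0).
before: total := 6 | (((total * step) * (5 + total)) != max(total, base)): true | total := 6 | total := 30 | result 30
after: scale := 0 | total := 6 | (max(total, base) != ((total * step) * ((8 - 3) + total))): true | total := 6 | total := 30 | result 0
verdict: not equivalent; witness: base=1, step=-5


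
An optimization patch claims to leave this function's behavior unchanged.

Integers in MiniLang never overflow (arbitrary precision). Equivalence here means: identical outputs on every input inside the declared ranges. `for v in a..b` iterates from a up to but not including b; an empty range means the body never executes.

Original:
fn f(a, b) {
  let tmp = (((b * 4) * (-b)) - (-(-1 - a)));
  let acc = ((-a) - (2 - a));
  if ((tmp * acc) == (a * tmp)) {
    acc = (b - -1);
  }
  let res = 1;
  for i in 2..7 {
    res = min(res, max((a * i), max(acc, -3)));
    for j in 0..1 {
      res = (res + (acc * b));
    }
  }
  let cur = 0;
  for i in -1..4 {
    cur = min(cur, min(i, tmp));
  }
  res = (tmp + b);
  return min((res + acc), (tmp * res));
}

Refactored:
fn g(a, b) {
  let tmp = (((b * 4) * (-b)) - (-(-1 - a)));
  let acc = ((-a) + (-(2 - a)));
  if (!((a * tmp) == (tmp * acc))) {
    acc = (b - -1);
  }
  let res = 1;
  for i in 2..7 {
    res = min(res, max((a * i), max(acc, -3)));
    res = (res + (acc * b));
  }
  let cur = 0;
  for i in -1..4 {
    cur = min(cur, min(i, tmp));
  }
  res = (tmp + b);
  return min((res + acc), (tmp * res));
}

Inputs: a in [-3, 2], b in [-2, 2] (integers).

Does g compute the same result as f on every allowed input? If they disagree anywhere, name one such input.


Consider the input a=-3, b=-2.
f: tmp becomes -14; next acc becomes -2; next ((tmp * acc) == (a * tmp)) evaluates to false; next res becomes 1; next at i=2:; next res becomes -2; next at j=0:; next res becomes 2; next at i=3:; next res becomes -2; next at j=0:; next res becomes 2; next at i=4:; next res becomes -2; next at j=0:; next res becomes 2; next at i=5:; next res becomes -2; next at j=0:; next res becomes 2; next at i=6:; next res becomes -2; next at j=0:; next res becomes 2; next cur becomes 0; next at i=-1:; next cur becomes -14; next at i=0:; next cur becomes -14; next at i=1:; next cur becomes -14; next at i=2:; next cur becomes -14; next at i=3:; next cur becomes -14; next res becomes -16; next final value -18
g: tmp becomes -14; next acc becomes -2; next (!((a * tmp) == (tmp * acc))) evaluates to true; next acc becomes -1; next res becomes 1; next at i=2:; next res becomes -1; next res becomes 1; next at i=3:; next res becomes -1; next res becomes 1; next at i=4:; next res becomes -1; next res becomes 1; next at i=5:; next res becomes -1; next res becomes 1; next at i=6:; next res becomes -1; next res becomes 1; next cur becomes 0; next at i=-1:; next cur becomes -14; next at i=0:; next cur becomes -14; next at i=1:; next cur becomes -14; next at i=2:; next cur becomes -14; next at i=3:; next cur becomes -14; next res becomes -16; next final value -17
-18 != -17, so the rewrite changes behavior.
verdict: not equivalent; witness: a=-3, b=-2


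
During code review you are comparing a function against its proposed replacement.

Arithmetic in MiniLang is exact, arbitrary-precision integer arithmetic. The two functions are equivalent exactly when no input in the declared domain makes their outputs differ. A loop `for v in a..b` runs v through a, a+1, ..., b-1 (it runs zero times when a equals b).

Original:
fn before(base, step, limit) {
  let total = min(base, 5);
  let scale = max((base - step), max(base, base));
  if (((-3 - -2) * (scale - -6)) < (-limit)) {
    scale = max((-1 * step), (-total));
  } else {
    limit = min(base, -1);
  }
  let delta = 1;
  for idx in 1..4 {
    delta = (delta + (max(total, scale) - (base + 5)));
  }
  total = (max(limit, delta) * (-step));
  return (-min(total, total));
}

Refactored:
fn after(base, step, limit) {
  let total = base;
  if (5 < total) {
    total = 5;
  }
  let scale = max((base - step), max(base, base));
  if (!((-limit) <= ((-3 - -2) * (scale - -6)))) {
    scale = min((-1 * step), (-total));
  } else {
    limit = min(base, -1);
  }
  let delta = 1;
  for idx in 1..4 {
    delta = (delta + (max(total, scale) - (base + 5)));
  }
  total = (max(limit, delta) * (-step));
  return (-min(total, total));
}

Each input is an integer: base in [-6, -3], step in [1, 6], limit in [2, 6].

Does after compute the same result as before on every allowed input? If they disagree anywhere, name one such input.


Run the pair on base=-3, step=1, limit=2.
before: total = -3; scale = -3; (((-3 - -2) * (scale - -6)) < (-limit)) -> true; scale = 3; delta = 1; [idx=1]; delta = 2; [idx=2]; delta = 3; [idx=3]; delta = 4; total = -4; return 4
after: total = -3; (5 < total) -> false; scale = -3; (!((-limit) <= ((-3 - -2) * (scale - -6)))) -> true; scale = -1; delta = 1; [idx=1]; delta = -2; [idx=2]; delta = -5; [idx=3]; delta = -8; total = -2; return 2
4 vs 2 — the two versions disagree here.
verdict: not equivalent; witness: base=-3, step=1, limit=2


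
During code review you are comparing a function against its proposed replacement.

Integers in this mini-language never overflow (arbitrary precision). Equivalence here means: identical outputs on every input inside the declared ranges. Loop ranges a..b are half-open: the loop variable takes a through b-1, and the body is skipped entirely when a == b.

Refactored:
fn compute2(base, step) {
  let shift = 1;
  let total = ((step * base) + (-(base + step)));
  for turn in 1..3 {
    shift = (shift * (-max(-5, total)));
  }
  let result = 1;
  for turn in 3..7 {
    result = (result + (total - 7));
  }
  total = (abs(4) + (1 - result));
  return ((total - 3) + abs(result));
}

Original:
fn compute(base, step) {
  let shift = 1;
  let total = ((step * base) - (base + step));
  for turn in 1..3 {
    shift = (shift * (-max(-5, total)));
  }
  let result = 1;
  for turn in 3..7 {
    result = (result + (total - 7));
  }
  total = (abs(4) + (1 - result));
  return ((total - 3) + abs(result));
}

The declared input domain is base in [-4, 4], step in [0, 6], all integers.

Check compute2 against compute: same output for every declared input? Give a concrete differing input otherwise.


The two versions differ — the changes include arithmetic usage differs.
Tracing base=1, step=0: compute: shift = 1; total = -1; [turn=1]; shift = 1; [turn=2]; shift = 1; result = 1; [turn=3]; result = -7; [turn=4]; result = -15; [turn=5]; result = -23; [turn=6]; result = -31; total = 36; return 64 | compute2: shift = 1; total = -1; [turn=1]; shift = 1; [turn=2]; shift = 1; result = 1; [turn=3]; result = -7; [turn=4]; result = -15; [turn=5]; result = -23; [turn=6]; result = -31; total = 36; return 64 — matching result 64.
Across all 63 domain points the two functions coincide.
verdict: equivalent


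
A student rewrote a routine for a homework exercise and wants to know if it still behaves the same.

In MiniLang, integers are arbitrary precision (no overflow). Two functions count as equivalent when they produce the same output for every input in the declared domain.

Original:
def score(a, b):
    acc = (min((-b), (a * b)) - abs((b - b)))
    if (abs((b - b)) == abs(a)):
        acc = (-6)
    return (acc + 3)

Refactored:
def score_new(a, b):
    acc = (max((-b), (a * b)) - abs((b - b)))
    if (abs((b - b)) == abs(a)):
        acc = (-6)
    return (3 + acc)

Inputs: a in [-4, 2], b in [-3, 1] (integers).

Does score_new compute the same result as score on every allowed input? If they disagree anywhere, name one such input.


Not equivalent: a=-4, b=-3 separates them (6 vs 15).
score: acc becomes 3; next (abs((b - b)) == abs(a)) evaluates to false; next final value 6
score_new: acc becomes 12; next (abs((b - b)) == abs(a)) evaluates to false; next final value 15
verdict: not equivalent; witness: a=-4, b=-3


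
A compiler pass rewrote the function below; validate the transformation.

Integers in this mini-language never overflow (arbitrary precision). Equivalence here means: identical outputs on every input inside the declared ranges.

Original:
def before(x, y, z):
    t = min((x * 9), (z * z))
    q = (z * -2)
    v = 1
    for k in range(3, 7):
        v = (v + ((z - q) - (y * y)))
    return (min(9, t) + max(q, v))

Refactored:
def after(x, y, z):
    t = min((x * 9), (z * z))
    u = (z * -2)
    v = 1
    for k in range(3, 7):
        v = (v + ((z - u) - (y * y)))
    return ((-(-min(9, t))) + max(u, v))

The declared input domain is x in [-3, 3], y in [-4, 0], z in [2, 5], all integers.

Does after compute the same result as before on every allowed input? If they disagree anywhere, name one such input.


Behavior is preserved: although local variable names differ, the outputs never diverge.
Spot check at x=-1, y=-2, z=2 — before: t becomes -9; next q becomes -4; next v becomes 1; next at k=3:; next v becomes 3; next at k=4:; next v becomes 5; next at k=5:; next v becomes 7; next at k=6:; next v becomes 9; next final value 0. after: t becomes -9; next u becomes -4; next v becomes 1; next at k=3:; next v becomes 3; next at k=4:; next v becomes 5; next at k=5:; next v becomes 7; next at k=6:; next v becomes 9; next final value 0. Both give 0.
An exhaustive pass over the 140 declared inputs shows identical outputs.
verdict: equivalent


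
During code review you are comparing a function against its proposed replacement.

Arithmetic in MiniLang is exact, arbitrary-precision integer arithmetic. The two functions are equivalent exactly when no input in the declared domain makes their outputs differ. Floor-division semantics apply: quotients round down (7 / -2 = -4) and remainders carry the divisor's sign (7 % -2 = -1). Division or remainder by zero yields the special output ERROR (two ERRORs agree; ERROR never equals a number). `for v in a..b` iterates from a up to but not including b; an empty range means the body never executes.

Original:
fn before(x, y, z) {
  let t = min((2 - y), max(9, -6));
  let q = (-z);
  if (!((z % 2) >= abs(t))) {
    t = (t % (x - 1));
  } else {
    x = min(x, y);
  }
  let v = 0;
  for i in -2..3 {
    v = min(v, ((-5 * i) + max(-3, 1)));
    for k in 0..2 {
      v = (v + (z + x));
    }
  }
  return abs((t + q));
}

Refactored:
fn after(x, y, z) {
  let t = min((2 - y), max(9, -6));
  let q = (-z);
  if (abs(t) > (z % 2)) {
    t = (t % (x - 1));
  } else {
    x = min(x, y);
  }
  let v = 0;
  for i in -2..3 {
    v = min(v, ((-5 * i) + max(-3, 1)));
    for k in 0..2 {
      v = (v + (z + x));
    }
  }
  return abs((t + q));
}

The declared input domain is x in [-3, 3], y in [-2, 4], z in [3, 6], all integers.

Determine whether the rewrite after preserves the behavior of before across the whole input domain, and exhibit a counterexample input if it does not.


The two are interchangeable: comparison usage differs, and boolean connective usage differs, and every declared input agrees.
Tracing x=0, y=-2, z=6: before: t=4, then q=-6, then (!((z % 2) >= abs(t))) is true, then t=0, then v=0, then (i=-2), then v=0, then (k=0), then v=6, then (k=1), then v=12, then (i=-1), then v=6, then (k=0), then v=12, then (k=1), then v=18, then (i=0), then v=1, then (k=0), then v=7, then (k=1), then v=13, then (i=1), then v=-4, then (k=0), then v=2, then (k=1), then v=8, then (i=2), then v=-9, then (k=0), then v=-3, then (k=1), then v=3, then returns 6 | after: t=4, then q=-6, then (abs(t) > (z % 2)) is true, then t=0, then v=0, then (i=-2), then v=0, then (k=0), then v=6, then (k=1), then v=12, then (i=-1), then v=6, then (k=0), then v=12, then (k=1), then v=18, then (i=0), then v=1, then (k=0), then v=7, then (k=1), then v=13, then (i=1), then v=-4, then (k=0), then v=2, then (k=1), then v=8, then (i=2), then v=-9, then (k=0), then v=-3, then (k=1), then v=3, then returns 6 — matching result 6.
Checked all 196 inputs in the declared domain: the outputs agree on every one.
verdict: equivalent


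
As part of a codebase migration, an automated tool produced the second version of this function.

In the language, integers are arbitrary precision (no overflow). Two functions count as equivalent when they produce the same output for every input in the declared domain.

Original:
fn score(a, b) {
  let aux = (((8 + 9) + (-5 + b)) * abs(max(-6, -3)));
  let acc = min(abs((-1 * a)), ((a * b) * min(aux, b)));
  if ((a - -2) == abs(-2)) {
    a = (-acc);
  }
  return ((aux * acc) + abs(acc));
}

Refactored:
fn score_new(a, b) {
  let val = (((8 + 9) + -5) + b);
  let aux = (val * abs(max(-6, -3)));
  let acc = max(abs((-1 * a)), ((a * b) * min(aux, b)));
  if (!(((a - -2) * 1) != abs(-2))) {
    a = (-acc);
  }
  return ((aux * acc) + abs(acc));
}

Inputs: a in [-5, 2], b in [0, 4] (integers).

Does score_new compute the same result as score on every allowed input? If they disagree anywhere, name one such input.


Consider the input a=-5, b=0.
score: aux=36, then acc=0, then ((a - -2) == abs(-2)) is false, then returns 0
score_new: val=12, then aux=36, then acc=5, then (!(((a - -2) * 1) != abs(-2))) is false, then returns 185
0 != 185, so the rewrite changes behavior.
verdict: not equivalent; witness: a=-5, b=0


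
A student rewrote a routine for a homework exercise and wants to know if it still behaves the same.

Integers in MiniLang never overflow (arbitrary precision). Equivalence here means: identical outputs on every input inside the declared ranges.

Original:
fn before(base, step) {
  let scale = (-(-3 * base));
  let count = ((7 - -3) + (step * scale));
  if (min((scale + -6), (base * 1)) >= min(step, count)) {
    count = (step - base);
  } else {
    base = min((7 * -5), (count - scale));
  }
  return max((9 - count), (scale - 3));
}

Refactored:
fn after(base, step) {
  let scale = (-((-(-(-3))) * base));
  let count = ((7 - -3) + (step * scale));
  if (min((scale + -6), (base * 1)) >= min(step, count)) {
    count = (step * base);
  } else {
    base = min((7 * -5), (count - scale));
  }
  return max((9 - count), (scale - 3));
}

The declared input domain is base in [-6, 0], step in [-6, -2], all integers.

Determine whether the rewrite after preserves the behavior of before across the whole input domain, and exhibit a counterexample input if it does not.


Consider the input base=0, step=-6.
before: scale := 0 | count := 10 | (min((scale + -6), (base * 1)) >= min(step, count)): true | count := -6 | result 15
after: scale := 0 | count := 10 | (min((scale + -6), (base * 1)) >= min(step, count)): true | count := 0 | result 9
15 and 9 differ, so these are not the same function on this domain.
verdict: not equivalent; witness: base=0, step=-6


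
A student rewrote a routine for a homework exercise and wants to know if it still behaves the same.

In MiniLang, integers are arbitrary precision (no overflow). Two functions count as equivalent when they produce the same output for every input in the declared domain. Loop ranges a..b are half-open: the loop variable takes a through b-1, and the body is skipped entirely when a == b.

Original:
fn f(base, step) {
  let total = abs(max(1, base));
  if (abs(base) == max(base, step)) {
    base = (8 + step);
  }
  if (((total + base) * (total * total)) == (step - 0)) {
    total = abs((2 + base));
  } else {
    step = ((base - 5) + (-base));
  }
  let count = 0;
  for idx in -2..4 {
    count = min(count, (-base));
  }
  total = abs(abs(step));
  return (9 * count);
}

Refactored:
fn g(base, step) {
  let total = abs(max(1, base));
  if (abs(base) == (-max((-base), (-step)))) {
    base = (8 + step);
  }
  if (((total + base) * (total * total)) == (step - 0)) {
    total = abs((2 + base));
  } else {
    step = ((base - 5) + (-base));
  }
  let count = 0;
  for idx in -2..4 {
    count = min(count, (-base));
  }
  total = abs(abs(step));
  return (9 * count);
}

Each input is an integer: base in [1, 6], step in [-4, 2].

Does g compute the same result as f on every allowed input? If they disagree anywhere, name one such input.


Consider the input base=1, step=-4.
f: total = 1; (abs(base) == max(base, step)) -> true; base = 4; (((total + base) * (total * total)) == (step - 0)) -> false; step = -5; count = 0; [idx=-2]; count = -4; [idx=-1]; count = -4; [idx=0]; count = -4; [idx=1]; count = -4; [idx=2]; count = -4; [idx=3]; count = -4; total = 5; return -36
g: total = 1; (abs(base) == (-max((-base), (-step)))) -> false; (((total + base) * (total * total)) == (step - 0)) -> false; step = -5; count = 0; [idx=-2]; count = -1; [idx=-1]; count = -1; [idx=0]; count = -1; [idx=1]; count = -1; [idx=2]; count = -1; [idx=3]; count = -1; total = 5; return -9
-36 != -9, so the rewrite changes behavior.
verdict: not equivalent; witness: base=1, step=-4


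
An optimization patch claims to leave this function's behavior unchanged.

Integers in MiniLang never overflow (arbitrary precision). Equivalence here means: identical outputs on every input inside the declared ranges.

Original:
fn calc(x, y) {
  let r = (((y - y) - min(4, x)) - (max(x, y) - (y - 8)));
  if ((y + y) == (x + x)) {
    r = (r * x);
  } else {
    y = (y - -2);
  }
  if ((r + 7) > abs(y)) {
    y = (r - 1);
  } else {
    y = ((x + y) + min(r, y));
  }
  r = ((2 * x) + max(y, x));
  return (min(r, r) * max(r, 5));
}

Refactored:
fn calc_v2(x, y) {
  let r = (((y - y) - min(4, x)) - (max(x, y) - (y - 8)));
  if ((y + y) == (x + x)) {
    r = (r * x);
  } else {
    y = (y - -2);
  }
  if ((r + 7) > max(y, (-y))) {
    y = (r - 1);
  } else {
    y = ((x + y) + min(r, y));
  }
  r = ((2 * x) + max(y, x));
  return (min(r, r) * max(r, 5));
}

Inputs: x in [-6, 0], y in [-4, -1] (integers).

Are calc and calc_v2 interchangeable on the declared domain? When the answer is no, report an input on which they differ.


Comparing the listings, the differences include: min/max/abs usage differs.
One worked example (x=-3, y=-2) — calc: r = -5; ((y + y) == (x + x)) -> false; y = 0; ((r + 7) > abs(y)) -> true; y = -6; r = -9; return -45; calc_v2: r = -5; ((y + y) == (x + x)) -> false; y = 0; ((r + 7) > max(y, (-y))) -> true; y = -6; r = -9; return -45; agreement on -45.
Checked all 28 inputs in the declared domain: the outputs agree on every one.
verdict: equivalent
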